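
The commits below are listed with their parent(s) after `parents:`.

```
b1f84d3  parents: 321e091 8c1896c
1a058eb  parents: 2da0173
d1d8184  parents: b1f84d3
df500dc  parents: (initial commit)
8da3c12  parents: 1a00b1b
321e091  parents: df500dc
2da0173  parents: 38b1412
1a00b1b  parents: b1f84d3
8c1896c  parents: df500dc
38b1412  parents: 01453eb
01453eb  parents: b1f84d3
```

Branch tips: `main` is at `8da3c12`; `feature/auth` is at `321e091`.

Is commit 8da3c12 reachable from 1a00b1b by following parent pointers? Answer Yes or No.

No

Ancestors of 1a00b1b: {1a00b1b, 321e091, 8c1896c, b1f84d3, df500dc}.
8da3c12 is not in that set, so it is not an ancestor of 1a00b1b.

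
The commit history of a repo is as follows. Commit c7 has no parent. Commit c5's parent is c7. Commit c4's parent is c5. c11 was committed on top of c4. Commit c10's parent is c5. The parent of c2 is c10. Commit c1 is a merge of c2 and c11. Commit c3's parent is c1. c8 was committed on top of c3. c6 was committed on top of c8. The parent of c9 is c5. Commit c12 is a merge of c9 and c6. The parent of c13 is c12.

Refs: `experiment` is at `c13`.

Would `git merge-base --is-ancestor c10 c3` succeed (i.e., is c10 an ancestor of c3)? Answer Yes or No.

Ancestors of c3 (commits reachable by following parents): {c1, c10, c11, c2, c3, c4, c5, c7}.
c10 is in that set, so it is an ancestor of c3.

Yes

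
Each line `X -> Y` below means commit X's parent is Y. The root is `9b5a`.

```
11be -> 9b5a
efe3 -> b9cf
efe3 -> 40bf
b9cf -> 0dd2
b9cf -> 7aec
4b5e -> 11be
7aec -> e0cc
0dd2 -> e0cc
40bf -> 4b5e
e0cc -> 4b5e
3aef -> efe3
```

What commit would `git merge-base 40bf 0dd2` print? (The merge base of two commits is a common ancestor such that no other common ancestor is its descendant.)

4b5e

Ancestors of 40bf: {11be, 40bf, 4b5e, 9b5a}.
Ancestors of 0dd2: {0dd2, 11be, 4b5e, 9b5a, e0cc}.
Common ancestors: {11be, 4b5e, 9b5a}.
Among these, 4b5e is not an ancestor of any other common ancestor — it is the merge base.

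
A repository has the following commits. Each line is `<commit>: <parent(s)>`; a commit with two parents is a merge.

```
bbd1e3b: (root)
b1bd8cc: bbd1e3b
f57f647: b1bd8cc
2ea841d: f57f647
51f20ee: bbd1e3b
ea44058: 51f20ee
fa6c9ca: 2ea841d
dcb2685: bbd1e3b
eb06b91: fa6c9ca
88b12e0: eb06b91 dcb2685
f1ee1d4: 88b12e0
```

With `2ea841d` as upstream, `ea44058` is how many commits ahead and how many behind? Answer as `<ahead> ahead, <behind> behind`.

Reachable from ea44058: {51f20ee, bbd1e3b, ea44058}.
Reachable from 2ea841d: {2ea841d, b1bd8cc, bbd1e3b, f57f647}.
Only in ea44058's history (ahead): {51f20ee, ea44058} — 2.
Only in 2ea841d's history (behind): {2ea841d, b1bd8cc, f57f647} — 3.

2 ahead, 3 behind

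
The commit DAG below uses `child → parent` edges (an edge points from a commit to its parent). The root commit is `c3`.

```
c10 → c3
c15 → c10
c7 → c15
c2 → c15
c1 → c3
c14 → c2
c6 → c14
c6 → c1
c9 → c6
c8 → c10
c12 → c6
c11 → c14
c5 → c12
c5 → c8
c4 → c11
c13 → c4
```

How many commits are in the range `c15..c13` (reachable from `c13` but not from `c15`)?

Reachable from c13: {c10, c11, c13, c14, c15, c2, c3, c4}.
Reachable from c15: {c10, c15, c3}.
In c13's history but not c15's: {c11, c13, c14, c2, c4} — 5 commits.

5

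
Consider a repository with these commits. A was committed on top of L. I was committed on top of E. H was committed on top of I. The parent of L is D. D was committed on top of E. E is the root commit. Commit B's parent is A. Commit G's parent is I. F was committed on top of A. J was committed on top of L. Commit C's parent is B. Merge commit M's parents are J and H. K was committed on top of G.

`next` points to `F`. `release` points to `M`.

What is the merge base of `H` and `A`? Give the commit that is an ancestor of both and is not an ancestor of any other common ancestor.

Ancestors of H: {E, H, I}.
Ancestors of A: {A, D, E, L}.
Common ancestors: {E}.
The only common ancestor is E, so it is the merge base.

E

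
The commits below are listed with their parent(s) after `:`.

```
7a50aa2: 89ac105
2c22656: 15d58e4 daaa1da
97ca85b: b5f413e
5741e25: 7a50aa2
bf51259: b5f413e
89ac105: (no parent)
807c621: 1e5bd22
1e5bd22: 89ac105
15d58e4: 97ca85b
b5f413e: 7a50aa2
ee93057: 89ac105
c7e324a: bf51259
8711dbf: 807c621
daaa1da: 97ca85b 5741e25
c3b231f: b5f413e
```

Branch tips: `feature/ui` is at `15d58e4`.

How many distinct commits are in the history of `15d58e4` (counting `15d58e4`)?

Walking parent pointers from 15d58e4: reachable set = {15d58e4, 7a50aa2, 89ac105, 97ca85b, b5f413e}.
That is 5 commits.

5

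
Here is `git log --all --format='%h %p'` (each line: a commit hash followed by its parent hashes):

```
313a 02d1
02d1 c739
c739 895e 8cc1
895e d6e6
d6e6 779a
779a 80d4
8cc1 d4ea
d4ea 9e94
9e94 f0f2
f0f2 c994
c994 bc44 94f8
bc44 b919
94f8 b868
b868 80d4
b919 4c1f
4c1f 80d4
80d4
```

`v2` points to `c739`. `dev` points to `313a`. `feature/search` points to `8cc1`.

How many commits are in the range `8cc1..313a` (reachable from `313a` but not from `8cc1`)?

6

Reachable from 313a: {02d1, 313a, 4c1f, 779a, 80d4, 895e, 8cc1, 94f8, 9e94, b868, b919, bc44, c739, c994, d4ea, d6e6, f0f2}.
Reachable from 8cc1: {4c1f, 80d4, 8cc1, 94f8, 9e94, b868, b919, bc44, c994, d4ea, f0f2}.
In 313a's history but not 8cc1's: {02d1, 313a, 779a, 895e, c739, d6e6} — 6 commits.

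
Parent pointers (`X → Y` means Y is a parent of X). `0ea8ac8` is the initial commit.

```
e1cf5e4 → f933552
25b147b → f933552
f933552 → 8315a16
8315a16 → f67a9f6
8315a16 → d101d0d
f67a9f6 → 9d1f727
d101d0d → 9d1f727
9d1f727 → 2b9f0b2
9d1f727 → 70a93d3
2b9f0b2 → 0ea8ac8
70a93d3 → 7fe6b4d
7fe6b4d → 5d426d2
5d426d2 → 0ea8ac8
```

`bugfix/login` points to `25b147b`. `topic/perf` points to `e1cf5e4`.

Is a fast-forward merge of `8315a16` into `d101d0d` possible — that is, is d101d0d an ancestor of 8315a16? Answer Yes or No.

Yes

A fast-forward from d101d0d to 8315a16 is possible iff d101d0d is an ancestor of 8315a16.
Ancestors of 8315a16: {0ea8ac8, 2b9f0b2, 5d426d2, 70a93d3, 7fe6b4d, 8315a16, 9d1f727, d101d0d, f67a9f6}.
d101d0d is among them, so fast-forward is possible.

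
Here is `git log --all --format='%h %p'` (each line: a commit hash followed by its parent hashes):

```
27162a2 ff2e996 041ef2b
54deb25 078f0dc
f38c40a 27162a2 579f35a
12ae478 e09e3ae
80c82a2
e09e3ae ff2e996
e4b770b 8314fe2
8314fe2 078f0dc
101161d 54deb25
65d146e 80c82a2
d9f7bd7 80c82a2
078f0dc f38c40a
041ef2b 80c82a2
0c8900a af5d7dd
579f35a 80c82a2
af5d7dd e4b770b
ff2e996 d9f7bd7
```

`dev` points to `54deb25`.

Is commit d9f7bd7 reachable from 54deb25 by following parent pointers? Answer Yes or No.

Ancestors of 54deb25 (commits reachable by following parents): {041ef2b, 078f0dc, 27162a2, 54deb25, 579f35a, 80c82a2, d9f7bd7, f38c40a, ff2e996}.
d9f7bd7 is in that set, so it is an ancestor of 54deb25.

Yes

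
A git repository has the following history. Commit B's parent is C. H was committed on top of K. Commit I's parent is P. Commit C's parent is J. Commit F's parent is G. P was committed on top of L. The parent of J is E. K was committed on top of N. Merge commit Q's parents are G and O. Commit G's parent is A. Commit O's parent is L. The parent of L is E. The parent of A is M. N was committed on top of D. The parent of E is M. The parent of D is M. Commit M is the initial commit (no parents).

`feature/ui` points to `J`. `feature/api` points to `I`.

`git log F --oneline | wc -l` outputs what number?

4

Walking parent pointers from F: reachable set = {A, F, G, M}.
That is 4 commits.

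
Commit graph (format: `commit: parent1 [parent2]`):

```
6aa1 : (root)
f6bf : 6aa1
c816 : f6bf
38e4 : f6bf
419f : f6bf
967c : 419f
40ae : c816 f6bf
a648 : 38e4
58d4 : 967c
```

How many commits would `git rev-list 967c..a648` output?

2

Reachable from a648: {38e4, 6aa1, a648, f6bf}.
Reachable from 967c: {419f, 6aa1, 967c, f6bf}.
In a648's history but not 967c's: {38e4, a648} — 2 commits.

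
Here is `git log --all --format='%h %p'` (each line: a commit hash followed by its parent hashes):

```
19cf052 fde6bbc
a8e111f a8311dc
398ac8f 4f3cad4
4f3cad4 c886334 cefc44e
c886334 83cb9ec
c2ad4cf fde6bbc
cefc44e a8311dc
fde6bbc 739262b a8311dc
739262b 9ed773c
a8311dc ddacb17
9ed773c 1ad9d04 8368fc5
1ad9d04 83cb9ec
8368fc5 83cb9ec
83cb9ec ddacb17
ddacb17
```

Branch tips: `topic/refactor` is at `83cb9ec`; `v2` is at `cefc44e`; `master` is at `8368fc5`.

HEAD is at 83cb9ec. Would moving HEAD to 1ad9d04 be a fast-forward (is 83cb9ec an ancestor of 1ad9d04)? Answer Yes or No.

Yes

A fast-forward from 83cb9ec to 1ad9d04 is possible iff 83cb9ec is an ancestor of 1ad9d04.
Ancestors of 1ad9d04: {1ad9d04, 83cb9ec, ddacb17}.
83cb9ec is among them, so fast-forward is possible.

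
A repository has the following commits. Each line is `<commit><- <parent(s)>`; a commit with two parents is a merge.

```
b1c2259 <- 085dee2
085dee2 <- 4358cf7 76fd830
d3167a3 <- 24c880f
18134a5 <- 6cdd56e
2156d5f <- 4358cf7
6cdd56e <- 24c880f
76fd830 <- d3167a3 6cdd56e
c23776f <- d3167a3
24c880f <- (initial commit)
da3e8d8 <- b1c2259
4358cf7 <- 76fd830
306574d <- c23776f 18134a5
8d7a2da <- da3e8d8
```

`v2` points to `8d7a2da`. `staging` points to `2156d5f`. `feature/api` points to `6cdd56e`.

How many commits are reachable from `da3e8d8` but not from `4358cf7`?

3

Reachable from da3e8d8: {085dee2, 24c880f, 4358cf7, 6cdd56e, 76fd830, b1c2259, d3167a3, da3e8d8}.
Reachable from 4358cf7: {24c880f, 4358cf7, 6cdd56e, 76fd830, d3167a3}.
In da3e8d8's history but not 4358cf7's: {085dee2, b1c2259, da3e8d8} — 3 commits.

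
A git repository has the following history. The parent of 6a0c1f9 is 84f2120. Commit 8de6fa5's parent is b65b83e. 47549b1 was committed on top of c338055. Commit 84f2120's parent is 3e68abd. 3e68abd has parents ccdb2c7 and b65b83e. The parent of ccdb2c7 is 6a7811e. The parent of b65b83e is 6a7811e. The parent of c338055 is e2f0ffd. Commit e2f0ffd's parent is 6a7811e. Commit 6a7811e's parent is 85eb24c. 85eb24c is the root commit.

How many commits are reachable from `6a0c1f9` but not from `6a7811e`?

Reachable from 6a0c1f9: {3e68abd, 6a0c1f9, 6a7811e, 84f2120, 85eb24c, b65b83e, ccdb2c7}.
Reachable from 6a7811e: {6a7811e, 85eb24c}.
In 6a0c1f9's history but not 6a7811e's: {3e68abd, 6a0c1f9, 84f2120, b65b83e, ccdb2c7} — 5 commits.

5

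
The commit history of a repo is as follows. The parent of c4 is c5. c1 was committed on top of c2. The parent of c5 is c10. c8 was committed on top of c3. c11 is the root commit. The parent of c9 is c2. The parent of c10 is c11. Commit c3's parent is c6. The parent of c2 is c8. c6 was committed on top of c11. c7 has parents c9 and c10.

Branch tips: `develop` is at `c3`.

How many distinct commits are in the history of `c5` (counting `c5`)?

3

Walking parent pointers from c5: reachable set = {c10, c11, c5}.
That is 3 commits.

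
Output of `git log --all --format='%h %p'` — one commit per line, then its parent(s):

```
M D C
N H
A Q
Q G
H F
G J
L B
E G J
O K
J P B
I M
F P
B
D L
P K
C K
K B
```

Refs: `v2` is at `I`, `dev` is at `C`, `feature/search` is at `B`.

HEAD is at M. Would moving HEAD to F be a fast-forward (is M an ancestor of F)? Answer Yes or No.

A fast-forward from M to F is possible iff M is an ancestor of F.
Ancestors of F: {B, F, K, P}.
M is not among them, so fast-forward is not possible.

No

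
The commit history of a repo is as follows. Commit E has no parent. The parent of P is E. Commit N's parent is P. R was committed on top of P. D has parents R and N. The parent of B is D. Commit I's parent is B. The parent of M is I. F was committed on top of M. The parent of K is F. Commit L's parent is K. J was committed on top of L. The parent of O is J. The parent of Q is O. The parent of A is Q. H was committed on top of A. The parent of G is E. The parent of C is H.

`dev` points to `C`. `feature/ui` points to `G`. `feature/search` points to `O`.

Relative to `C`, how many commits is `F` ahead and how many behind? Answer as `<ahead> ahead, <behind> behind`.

Reachable from F: {B, D, E, F, I, M, N, P, R}.
Reachable from C: {A, B, C, D, E, F, H, I, J, K, L, M, N, O, P, Q, R}.
Only in F's history (ahead): {} — 0.
Only in C's history (behind): {A, C, H, J, K, L, O, Q} — 8.

0 ahead, 8 behind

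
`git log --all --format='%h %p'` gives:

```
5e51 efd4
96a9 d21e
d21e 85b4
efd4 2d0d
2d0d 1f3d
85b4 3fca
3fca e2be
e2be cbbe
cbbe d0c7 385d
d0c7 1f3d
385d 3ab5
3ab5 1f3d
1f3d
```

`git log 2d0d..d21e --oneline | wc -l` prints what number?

Reachable from d21e: {1f3d, 385d, 3ab5, 3fca, 85b4, cbbe, d0c7, d21e, e2be}.
Reachable from 2d0d: {1f3d, 2d0d}.
In d21e's history but not 2d0d's: {385d, 3ab5, 3fca, 85b4, cbbe, d0c7, d21e, e2be} — 8 commits.

8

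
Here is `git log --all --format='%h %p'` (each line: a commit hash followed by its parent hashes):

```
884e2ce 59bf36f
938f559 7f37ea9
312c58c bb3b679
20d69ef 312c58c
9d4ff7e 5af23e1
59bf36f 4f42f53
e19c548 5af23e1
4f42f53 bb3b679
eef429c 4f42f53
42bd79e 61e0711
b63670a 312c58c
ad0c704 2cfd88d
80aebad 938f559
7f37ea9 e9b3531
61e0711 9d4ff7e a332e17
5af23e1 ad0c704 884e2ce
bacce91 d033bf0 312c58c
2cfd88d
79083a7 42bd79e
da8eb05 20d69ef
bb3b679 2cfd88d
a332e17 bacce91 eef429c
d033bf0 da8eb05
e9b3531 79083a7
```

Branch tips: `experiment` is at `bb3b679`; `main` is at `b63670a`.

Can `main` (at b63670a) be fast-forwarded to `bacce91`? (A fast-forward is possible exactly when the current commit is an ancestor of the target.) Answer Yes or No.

A fast-forward from b63670a to bacce91 is possible iff b63670a is an ancestor of bacce91.
Ancestors of bacce91: {20d69ef, 2cfd88d, 312c58c, bacce91, bb3b679, d033bf0, da8eb05}.
b63670a is not among them, so fast-forward is not possible.

No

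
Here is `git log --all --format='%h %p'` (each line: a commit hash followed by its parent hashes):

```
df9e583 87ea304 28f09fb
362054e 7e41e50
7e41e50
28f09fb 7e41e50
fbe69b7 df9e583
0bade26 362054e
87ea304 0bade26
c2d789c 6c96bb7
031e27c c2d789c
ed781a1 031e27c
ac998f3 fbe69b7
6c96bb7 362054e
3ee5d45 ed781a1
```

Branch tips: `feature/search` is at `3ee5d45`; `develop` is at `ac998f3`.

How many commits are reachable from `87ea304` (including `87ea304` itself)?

Walking parent pointers from 87ea304: reachable set = {0bade26, 362054e, 7e41e50, 87ea304}.
That is 4 commits.

4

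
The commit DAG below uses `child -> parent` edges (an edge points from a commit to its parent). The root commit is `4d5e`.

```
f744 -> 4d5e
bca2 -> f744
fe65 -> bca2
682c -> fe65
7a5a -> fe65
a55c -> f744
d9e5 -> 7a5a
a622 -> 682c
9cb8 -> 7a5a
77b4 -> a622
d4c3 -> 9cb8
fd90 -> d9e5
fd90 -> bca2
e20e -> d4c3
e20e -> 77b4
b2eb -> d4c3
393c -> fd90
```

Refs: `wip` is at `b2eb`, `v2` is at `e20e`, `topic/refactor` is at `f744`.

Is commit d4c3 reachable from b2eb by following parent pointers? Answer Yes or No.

Yes

Ancestors of b2eb (commits reachable by following parents): {4d5e, 7a5a, 9cb8, b2eb, bca2, d4c3, f744, fe65}.
d4c3 is in that set, so it is an ancestor of b2eb.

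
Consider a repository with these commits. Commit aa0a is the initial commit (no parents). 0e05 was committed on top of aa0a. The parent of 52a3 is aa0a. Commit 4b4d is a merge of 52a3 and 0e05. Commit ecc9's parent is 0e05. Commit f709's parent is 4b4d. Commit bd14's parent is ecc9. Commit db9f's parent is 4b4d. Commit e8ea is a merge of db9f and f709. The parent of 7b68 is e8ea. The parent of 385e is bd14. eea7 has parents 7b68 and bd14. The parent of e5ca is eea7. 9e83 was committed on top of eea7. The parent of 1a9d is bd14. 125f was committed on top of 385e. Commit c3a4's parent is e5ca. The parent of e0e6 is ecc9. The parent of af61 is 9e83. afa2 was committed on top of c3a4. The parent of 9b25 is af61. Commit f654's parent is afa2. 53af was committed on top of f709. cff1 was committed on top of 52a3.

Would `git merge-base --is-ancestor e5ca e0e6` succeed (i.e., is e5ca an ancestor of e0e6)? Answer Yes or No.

Ancestors of e0e6: {0e05, aa0a, e0e6, ecc9}.
e5ca is not in that set, so it is not an ancestor of e0e6.

No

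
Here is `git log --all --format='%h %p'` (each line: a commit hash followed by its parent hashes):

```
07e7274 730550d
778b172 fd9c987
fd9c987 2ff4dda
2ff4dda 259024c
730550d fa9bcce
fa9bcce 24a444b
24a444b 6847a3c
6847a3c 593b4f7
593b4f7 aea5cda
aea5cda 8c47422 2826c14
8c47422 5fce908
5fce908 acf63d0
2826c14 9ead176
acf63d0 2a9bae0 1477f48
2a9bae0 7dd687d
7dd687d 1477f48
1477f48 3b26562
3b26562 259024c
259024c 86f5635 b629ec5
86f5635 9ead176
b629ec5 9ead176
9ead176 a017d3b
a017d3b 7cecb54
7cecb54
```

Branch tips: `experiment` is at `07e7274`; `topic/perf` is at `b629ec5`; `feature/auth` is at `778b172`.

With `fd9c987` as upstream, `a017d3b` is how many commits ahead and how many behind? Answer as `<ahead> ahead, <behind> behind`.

0 ahead, 6 behind

Reachable from a017d3b: {7cecb54, a017d3b}.
Reachable from fd9c987: {259024c, 2ff4dda, 7cecb54, 86f5635, 9ead176, a017d3b, b629ec5, fd9c987}.
Only in a017d3b's history (ahead): {} — 0.
Only in fd9c987's history (behind): {259024c, 2ff4dda, 86f5635, 9ead176, b629ec5, fd9c987} — 6.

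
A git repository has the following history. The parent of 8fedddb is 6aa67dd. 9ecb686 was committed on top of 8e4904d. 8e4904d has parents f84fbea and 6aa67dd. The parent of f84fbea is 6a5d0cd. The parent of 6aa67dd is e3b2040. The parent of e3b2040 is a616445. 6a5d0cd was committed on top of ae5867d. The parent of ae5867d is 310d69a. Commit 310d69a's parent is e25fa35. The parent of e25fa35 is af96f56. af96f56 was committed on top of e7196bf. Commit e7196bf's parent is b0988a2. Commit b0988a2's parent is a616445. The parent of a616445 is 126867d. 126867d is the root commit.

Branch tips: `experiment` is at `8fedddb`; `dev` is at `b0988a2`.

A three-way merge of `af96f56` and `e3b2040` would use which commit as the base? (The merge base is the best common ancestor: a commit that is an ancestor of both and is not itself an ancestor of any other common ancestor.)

a616445

Ancestors of af96f56: {126867d, a616445, af96f56, b0988a2, e7196bf}.
Ancestors of e3b2040: {126867d, a616445, e3b2040}.
Common ancestors: {126867d, a616445}.
Among these, a616445 is not an ancestor of any other common ancestor — it is the merge base.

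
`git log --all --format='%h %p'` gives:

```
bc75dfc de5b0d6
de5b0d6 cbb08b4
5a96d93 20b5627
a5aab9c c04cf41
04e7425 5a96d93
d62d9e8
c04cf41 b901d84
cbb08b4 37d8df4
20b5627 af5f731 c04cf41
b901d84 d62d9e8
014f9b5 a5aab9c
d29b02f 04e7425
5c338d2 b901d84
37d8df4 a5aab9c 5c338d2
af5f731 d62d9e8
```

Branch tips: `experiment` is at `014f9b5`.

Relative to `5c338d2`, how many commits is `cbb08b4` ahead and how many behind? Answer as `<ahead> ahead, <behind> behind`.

Reachable from cbb08b4: {37d8df4, 5c338d2, a5aab9c, b901d84, c04cf41, cbb08b4, d62d9e8}.
Reachable from 5c338d2: {5c338d2, b901d84, d62d9e8}.
Only in cbb08b4's history (ahead): {37d8df4, a5aab9c, c04cf41, cbb08b4} — 4.
Only in 5c338d2's history (behind): {} — 0.

4 ahead, 0 behind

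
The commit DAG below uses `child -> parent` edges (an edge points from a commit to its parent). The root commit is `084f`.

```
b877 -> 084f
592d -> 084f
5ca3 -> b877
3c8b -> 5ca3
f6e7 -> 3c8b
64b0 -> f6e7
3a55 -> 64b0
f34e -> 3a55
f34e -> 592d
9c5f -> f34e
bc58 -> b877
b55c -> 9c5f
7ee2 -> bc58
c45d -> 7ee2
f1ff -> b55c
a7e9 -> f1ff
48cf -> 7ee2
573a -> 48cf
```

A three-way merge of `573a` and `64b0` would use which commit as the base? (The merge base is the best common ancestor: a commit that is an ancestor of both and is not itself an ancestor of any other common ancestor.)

b877

Ancestors of 573a: {084f, 48cf, 573a, 7ee2, b877, bc58}.
Ancestors of 64b0: {084f, 3c8b, 5ca3, 64b0, b877, f6e7}.
Common ancestors: {084f, b877}.
Among these, b877 is not an ancestor of any other common ancestor — it is the merge base.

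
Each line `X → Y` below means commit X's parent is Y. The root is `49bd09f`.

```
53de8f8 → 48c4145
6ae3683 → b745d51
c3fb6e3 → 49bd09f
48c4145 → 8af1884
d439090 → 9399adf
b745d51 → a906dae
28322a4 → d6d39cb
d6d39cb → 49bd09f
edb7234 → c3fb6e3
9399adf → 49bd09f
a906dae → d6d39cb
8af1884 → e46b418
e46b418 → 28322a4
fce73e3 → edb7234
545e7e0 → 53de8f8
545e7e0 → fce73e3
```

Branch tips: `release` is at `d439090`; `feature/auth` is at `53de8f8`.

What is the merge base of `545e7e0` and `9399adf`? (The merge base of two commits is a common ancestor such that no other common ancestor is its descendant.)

Ancestors of 545e7e0: {28322a4, 48c4145, 49bd09f, 53de8f8, 545e7e0, 8af1884, c3fb6e3, d6d39cb, e46b418, edb7234, fce73e3}.
Ancestors of 9399adf: {49bd09f, 9399adf}.
Common ancestors: {49bd09f}.
The only common ancestor is 49bd09f, so it is the merge base.

49bd09f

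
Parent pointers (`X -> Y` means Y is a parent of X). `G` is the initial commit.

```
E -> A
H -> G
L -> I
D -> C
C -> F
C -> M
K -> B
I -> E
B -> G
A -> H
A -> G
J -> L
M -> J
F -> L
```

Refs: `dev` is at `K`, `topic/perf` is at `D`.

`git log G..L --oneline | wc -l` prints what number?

5

Reachable from L: {A, E, G, H, I, L}.
Reachable from G: {G}.
In L's history but not G's: {A, E, H, I, L} — 5 commits.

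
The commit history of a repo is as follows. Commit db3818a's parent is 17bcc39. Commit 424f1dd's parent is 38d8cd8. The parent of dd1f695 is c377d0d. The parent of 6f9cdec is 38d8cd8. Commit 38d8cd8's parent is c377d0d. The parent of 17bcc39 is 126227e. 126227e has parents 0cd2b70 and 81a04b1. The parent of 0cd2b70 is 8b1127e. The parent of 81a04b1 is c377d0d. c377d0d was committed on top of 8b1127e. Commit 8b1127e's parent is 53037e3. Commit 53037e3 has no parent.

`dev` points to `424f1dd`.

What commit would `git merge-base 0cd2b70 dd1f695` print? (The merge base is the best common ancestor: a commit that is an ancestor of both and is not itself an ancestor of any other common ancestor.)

Ancestors of 0cd2b70: {0cd2b70, 53037e3, 8b1127e}.
Ancestors of dd1f695: {53037e3, 8b1127e, c377d0d, dd1f695}.
Common ancestors: {53037e3, 8b1127e}.
Among these, 8b1127e is not an ancestor of any other common ancestor — it is the merge base.

8b1127e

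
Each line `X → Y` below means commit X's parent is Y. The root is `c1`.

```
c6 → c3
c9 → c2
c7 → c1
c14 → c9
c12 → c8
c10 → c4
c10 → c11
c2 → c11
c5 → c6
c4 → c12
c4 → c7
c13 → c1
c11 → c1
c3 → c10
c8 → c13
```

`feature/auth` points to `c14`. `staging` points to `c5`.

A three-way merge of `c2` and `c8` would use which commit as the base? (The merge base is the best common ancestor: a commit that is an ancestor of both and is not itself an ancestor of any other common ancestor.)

c1

Ancestors of c2: {c1, c11, c2}.
Ancestors of c8: {c1, c13, c8}.
Common ancestors: {c1}.
The only common ancestor is c1, so it is the merge base.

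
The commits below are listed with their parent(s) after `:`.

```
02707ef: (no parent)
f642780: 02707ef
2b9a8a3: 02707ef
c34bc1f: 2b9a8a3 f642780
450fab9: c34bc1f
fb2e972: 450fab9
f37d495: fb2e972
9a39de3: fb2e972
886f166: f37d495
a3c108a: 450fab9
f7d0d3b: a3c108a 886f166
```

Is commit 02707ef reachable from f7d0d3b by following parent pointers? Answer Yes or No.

Ancestors of f7d0d3b (commits reachable by following parents): {02707ef, 2b9a8a3, 450fab9, 886f166, a3c108a, c34bc1f, f37d495, f642780, f7d0d3b, fb2e972}.
02707ef is in that set, so it is an ancestor of f7d0d3b.

Yes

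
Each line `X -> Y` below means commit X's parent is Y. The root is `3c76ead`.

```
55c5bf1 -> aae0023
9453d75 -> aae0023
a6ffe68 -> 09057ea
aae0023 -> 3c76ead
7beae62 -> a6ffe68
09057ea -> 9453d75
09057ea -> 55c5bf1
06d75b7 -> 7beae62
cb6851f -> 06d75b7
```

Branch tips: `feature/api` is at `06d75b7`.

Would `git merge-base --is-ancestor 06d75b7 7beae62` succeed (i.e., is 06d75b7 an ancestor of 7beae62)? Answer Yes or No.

Ancestors of 7beae62: {09057ea, 3c76ead, 55c5bf1, 7beae62, 9453d75, a6ffe68, aae0023}.
06d75b7 is not in that set, so it is not an ancestor of 7beae62.

No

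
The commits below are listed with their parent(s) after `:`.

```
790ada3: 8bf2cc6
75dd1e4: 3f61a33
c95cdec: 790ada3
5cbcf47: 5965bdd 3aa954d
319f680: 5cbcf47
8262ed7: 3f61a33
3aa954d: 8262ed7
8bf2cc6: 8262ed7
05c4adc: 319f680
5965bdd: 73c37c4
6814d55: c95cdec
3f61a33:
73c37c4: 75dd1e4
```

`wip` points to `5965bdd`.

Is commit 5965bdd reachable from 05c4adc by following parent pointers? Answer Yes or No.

Ancestors of 05c4adc (commits reachable by following parents): {05c4adc, 319f680, 3aa954d, 3f61a33, 5965bdd, 5cbcf47, 73c37c4, 75dd1e4, 8262ed7}.
5965bdd is in that set, so it is an ancestor of 05c4adc.

Yes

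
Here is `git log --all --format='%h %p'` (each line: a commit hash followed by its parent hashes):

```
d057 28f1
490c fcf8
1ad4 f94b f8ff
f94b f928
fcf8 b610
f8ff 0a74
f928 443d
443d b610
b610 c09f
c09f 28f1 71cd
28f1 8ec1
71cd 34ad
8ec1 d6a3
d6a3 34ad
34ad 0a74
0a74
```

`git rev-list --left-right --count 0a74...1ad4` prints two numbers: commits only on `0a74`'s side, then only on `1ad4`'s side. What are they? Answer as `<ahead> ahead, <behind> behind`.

0 ahead, 12 behind

Reachable from 0a74: {0a74}.
Reachable from 1ad4: {0a74, 1ad4, 28f1, 34ad, 443d, 71cd, 8ec1, b610, c09f, d6a3, f8ff, f928, f94b}.
Only in 0a74's history (ahead): {} — 0.
Only in 1ad4's history (behind): {1ad4, 28f1, 34ad, 443d, 71cd, 8ec1, b610, c09f, d6a3, f8ff, f928, f94b} — 12.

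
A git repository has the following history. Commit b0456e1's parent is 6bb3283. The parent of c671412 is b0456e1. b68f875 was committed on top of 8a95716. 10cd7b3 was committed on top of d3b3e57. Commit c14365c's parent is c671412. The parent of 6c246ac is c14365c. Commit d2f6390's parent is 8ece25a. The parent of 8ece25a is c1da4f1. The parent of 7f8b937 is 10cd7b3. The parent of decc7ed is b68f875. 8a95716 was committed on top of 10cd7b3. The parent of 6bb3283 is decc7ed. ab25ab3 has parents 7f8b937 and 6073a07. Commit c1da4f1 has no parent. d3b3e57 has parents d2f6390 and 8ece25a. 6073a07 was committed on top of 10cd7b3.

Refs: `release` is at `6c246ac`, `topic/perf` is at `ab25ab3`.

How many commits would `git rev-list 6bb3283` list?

Walking parent pointers from 6bb3283: reachable set = {10cd7b3, 6bb3283, 8a95716, 8ece25a, b68f875, c1da4f1, d2f6390, d3b3e57, decc7ed}.
That is 9 commits.

9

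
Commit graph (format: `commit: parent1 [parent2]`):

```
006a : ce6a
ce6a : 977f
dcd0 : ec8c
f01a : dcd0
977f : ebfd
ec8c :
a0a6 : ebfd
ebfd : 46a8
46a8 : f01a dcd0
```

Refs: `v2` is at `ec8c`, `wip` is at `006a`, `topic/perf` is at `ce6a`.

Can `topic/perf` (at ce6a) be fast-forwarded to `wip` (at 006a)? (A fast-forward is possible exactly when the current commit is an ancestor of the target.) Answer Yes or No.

A fast-forward from ce6a to 006a is possible iff ce6a is an ancestor of 006a.
Ancestors of 006a: {006a, 46a8, 977f, ce6a, dcd0, ebfd, ec8c, f01a}.
ce6a is among them, so fast-forward is possible.

Yes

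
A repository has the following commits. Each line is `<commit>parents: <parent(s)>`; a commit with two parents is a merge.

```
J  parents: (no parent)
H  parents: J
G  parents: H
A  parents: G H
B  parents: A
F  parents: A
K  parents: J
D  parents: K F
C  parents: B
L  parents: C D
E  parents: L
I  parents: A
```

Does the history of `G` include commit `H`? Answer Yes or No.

Ancestors of G (commits reachable by following parents): {G, H, J}.
H is in that set, so it is an ancestor of G.

Yes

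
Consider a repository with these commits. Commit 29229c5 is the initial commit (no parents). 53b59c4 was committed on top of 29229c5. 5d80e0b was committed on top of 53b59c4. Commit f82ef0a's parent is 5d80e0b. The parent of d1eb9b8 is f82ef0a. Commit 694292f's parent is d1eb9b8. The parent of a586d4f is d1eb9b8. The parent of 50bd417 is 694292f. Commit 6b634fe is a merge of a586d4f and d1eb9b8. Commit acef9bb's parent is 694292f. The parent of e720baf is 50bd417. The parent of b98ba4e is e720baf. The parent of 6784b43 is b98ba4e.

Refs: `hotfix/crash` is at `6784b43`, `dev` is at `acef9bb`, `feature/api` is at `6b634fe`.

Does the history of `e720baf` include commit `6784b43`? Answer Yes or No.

Ancestors of e720baf: {29229c5, 50bd417, 53b59c4, 5d80e0b, 694292f, d1eb9b8, e720baf, f82ef0a}.
6784b43 is not in that set, so it is not an ancestor of e720baf.

No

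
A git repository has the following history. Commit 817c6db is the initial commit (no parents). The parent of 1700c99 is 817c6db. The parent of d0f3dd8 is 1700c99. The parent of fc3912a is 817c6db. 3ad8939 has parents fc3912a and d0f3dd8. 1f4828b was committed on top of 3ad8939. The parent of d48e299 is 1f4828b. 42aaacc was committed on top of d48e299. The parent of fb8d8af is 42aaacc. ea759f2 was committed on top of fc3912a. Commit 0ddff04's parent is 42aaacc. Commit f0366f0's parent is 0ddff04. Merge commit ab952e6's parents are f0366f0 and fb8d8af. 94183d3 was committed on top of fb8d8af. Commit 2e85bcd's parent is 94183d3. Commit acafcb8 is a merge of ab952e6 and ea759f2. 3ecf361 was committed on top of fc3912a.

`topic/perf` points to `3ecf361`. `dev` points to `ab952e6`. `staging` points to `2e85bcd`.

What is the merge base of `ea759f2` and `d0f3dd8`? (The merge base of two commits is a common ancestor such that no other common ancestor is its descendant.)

Ancestors of ea759f2: {817c6db, ea759f2, fc3912a}.
Ancestors of d0f3dd8: {1700c99, 817c6db, d0f3dd8}.
Common ancestors: {817c6db}.
The only common ancestor is 817c6db, so it is the merge base.

817c6db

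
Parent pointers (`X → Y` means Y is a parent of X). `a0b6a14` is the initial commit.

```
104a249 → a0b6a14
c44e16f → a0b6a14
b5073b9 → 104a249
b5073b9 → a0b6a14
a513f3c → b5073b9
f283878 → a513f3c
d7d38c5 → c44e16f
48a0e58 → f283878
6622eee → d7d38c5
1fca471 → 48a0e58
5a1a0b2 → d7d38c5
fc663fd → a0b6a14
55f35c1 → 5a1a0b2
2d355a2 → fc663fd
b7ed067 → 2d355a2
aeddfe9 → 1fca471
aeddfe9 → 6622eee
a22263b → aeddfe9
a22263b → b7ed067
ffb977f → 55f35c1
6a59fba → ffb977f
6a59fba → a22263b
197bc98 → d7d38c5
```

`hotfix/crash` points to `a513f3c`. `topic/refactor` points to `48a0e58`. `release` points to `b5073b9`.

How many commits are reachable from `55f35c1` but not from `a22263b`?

2

Reachable from 55f35c1: {55f35c1, 5a1a0b2, a0b6a14, c44e16f, d7d38c5}.
Reachable from a22263b: {104a249, 1fca471, 2d355a2, 48a0e58, 6622eee, a0b6a14, a22263b, a513f3c, aeddfe9, b5073b9, b7ed067, c44e16f, d7d38c5, f283878, fc663fd}.
In 55f35c1's history but not a22263b's: {55f35c1, 5a1a0b2} — 2 commits.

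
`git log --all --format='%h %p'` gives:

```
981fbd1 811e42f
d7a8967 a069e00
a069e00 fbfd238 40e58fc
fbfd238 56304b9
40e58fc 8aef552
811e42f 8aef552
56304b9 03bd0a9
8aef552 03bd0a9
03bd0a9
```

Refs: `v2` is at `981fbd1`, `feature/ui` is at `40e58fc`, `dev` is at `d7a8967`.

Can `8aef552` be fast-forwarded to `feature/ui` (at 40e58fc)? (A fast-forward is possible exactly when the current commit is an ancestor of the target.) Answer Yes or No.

Yes

A fast-forward from 8aef552 to 40e58fc is possible iff 8aef552 is an ancestor of 40e58fc.
Ancestors of 40e58fc: {03bd0a9, 40e58fc, 8aef552}.
8aef552 is among them, so fast-forward is possible.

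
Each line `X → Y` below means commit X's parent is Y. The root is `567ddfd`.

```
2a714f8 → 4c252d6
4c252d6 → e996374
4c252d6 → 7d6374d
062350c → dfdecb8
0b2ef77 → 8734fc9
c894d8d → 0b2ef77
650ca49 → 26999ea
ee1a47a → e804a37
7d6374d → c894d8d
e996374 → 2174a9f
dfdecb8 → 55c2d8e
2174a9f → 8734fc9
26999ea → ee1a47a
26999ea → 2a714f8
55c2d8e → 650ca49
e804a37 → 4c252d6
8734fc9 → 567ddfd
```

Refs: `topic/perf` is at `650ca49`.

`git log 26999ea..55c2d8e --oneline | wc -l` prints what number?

2

Reachable from 55c2d8e: {0b2ef77, 2174a9f, 26999ea, 2a714f8, 4c252d6, 55c2d8e, 567ddfd, 650ca49, 7d6374d, 8734fc9, c894d8d, e804a37, e996374, ee1a47a}.
Reachable from 26999ea: {0b2ef77, 2174a9f, 26999ea, 2a714f8, 4c252d6, 567ddfd, 7d6374d, 8734fc9, c894d8d, e804a37, e996374, ee1a47a}.
In 55c2d8e's history but not 26999ea's: {55c2d8e, 650ca49} — 2 commits.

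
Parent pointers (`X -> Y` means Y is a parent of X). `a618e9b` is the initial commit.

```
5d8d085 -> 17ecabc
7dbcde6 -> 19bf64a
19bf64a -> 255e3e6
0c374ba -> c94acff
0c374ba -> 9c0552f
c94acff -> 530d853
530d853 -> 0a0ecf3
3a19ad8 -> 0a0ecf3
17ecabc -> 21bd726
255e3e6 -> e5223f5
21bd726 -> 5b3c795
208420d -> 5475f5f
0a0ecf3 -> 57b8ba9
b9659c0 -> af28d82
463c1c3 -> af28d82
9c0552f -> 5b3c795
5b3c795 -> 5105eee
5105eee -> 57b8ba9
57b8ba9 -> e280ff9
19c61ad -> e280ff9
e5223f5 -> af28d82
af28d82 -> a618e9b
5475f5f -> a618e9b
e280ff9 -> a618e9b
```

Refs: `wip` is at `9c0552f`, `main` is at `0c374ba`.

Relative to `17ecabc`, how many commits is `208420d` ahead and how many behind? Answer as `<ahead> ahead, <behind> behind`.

2 ahead, 6 behind

Reachable from 208420d: {208420d, 5475f5f, a618e9b}.
Reachable from 17ecabc: {17ecabc, 21bd726, 5105eee, 57b8ba9, 5b3c795, a618e9b, e280ff9}.
Only in 208420d's history (ahead): {208420d, 5475f5f} — 2.
Only in 17ecabc's history (behind): {17ecabc, 21bd726, 5105eee, 57b8ba9, 5b3c795, e280ff9} — 6.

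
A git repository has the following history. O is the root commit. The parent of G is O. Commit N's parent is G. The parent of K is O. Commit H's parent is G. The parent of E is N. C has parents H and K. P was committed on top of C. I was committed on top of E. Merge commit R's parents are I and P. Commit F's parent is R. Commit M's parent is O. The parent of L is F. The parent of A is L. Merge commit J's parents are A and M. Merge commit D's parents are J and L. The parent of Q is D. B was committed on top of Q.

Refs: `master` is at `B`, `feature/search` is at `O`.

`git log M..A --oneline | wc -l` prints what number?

Reachable from A: {A, C, E, F, G, H, I, K, L, N, O, P, R}.
Reachable from M: {M, O}.
In A's history but not M's: {A, C, E, F, G, H, I, K, L, N, P, R} — 12 commits.

12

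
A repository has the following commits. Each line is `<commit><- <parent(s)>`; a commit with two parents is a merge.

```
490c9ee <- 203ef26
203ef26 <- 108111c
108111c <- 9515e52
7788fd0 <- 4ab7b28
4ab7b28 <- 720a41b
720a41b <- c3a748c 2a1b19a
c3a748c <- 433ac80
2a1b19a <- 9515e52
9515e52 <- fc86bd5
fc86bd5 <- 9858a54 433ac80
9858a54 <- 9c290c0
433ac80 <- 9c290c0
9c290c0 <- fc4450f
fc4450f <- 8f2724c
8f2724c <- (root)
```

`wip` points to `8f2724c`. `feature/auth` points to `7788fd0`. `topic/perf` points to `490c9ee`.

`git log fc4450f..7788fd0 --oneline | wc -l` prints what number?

10

Reachable from 7788fd0: {2a1b19a, 433ac80, 4ab7b28, 720a41b, 7788fd0, 8f2724c, 9515e52, 9858a54, 9c290c0, c3a748c, fc4450f, fc86bd5}.
Reachable from fc4450f: {8f2724c, fc4450f}.
In 7788fd0's history but not fc4450f's: {2a1b19a, 433ac80, 4ab7b28, 720a41b, 7788fd0, 9515e52, 9858a54, 9c290c0, c3a748c, fc86bd5} — 10 commits.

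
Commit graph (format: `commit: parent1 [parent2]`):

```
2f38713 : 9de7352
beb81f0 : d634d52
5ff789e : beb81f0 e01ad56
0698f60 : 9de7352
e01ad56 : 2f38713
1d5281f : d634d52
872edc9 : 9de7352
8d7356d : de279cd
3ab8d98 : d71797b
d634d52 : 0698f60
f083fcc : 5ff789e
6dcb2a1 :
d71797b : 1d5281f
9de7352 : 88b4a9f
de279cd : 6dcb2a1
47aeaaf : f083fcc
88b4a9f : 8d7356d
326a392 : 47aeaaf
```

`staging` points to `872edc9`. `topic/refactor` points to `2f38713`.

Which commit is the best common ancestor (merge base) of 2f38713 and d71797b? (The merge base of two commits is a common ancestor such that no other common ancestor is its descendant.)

9de7352

Ancestors of 2f38713: {2f38713, 6dcb2a1, 88b4a9f, 8d7356d, 9de7352, de279cd}.
Ancestors of d71797b: {0698f60, 1d5281f, 6dcb2a1, 88b4a9f, 8d7356d, 9de7352, d634d52, d71797b, de279cd}.
Common ancestors: {6dcb2a1, 88b4a9f, 8d7356d, 9de7352, de279cd}.
Among these, 9de7352 is not an ancestor of any other common ancestor — it is the merge base.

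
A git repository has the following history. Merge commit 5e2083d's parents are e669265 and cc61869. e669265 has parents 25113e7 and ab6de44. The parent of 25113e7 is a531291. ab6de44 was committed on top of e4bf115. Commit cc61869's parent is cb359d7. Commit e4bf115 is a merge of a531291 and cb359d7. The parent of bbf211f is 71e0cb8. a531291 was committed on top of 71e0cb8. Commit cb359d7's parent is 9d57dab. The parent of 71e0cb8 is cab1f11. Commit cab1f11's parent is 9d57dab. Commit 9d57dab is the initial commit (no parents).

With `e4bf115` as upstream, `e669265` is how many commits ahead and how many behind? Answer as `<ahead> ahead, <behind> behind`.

Reachable from e669265: {25113e7, 71e0cb8, 9d57dab, a531291, ab6de44, cab1f11, cb359d7, e4bf115, e669265}.
Reachable from e4bf115: {71e0cb8, 9d57dab, a531291, cab1f11, cb359d7, e4bf115}.
Only in e669265's history (ahead): {25113e7, ab6de44, e669265} — 3.
Only in e4bf115's history (behind): {} — 0.

3 ahead, 0 behind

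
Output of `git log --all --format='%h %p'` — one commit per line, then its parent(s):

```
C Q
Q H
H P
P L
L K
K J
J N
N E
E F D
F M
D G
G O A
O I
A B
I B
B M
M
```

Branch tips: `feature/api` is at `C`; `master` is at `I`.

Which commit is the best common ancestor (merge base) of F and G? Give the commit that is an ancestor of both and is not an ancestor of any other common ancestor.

Ancestors of F: {F, M}.
Ancestors of G: {A, B, G, I, M, O}.
Common ancestors: {M}.
The only common ancestor is M, so it is the merge base.

M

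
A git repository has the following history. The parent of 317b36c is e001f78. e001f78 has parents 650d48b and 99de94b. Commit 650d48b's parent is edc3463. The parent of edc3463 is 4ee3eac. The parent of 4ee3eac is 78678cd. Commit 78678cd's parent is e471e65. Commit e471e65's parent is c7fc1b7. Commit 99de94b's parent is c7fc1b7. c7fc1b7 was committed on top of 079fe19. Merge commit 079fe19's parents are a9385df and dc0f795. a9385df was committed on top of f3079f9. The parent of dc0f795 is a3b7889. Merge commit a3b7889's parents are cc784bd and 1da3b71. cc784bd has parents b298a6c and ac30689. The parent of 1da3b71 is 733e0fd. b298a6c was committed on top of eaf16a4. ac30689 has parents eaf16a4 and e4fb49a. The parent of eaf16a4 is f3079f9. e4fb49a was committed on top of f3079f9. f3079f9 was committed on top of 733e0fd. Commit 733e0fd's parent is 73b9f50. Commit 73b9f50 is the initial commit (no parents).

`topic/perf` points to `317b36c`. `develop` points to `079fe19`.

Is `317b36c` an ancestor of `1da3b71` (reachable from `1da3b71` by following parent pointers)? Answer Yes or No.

No

Ancestors of 1da3b71: {1da3b71, 733e0fd, 73b9f50}.
317b36c is not in that set, so it is not an ancestor of 1da3b71.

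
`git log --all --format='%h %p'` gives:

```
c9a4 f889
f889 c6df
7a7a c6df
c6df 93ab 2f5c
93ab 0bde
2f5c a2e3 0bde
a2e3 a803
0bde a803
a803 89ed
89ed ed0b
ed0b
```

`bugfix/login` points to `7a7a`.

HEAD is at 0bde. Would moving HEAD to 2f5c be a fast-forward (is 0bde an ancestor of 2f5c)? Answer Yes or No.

Yes

A fast-forward from 0bde to 2f5c is possible iff 0bde is an ancestor of 2f5c.
Ancestors of 2f5c: {0bde, 2f5c, 89ed, a2e3, a803, ed0b}.
0bde is among them, so fast-forward is possible.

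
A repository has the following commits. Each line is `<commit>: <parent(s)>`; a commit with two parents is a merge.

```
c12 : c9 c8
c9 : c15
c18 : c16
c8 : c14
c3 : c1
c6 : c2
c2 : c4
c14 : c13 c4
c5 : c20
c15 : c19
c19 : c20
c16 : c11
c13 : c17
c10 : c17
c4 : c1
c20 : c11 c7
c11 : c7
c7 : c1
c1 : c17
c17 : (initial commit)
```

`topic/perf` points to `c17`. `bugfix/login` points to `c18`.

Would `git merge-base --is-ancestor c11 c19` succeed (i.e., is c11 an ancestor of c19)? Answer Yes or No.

Ancestors of c19 (commits reachable by following parents): {c1, c11, c17, c19, c20, c7}.
c11 is in that set, so it is an ancestor of c19.

Yes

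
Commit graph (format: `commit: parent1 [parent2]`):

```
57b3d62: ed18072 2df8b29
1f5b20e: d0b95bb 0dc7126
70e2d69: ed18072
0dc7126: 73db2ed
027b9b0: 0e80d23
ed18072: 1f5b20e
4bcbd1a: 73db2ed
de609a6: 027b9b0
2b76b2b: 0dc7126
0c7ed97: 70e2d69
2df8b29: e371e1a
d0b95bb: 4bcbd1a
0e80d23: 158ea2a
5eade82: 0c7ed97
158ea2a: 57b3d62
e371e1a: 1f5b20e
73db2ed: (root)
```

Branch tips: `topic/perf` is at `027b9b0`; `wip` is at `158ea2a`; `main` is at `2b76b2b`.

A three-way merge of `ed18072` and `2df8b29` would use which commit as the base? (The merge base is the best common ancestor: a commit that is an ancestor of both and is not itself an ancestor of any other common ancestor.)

1f5b20e

Ancestors of ed18072: {0dc7126, 1f5b20e, 4bcbd1a, 73db2ed, d0b95bb, ed18072}.
Ancestors of 2df8b29: {0dc7126, 1f5b20e, 2df8b29, 4bcbd1a, 73db2ed, d0b95bb, e371e1a}.
Common ancestors: {0dc7126, 1f5b20e, 4bcbd1a, 73db2ed, d0b95bb}.
Among these, 1f5b20e is not an ancestor of any other common ancestor — it is the merge base.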